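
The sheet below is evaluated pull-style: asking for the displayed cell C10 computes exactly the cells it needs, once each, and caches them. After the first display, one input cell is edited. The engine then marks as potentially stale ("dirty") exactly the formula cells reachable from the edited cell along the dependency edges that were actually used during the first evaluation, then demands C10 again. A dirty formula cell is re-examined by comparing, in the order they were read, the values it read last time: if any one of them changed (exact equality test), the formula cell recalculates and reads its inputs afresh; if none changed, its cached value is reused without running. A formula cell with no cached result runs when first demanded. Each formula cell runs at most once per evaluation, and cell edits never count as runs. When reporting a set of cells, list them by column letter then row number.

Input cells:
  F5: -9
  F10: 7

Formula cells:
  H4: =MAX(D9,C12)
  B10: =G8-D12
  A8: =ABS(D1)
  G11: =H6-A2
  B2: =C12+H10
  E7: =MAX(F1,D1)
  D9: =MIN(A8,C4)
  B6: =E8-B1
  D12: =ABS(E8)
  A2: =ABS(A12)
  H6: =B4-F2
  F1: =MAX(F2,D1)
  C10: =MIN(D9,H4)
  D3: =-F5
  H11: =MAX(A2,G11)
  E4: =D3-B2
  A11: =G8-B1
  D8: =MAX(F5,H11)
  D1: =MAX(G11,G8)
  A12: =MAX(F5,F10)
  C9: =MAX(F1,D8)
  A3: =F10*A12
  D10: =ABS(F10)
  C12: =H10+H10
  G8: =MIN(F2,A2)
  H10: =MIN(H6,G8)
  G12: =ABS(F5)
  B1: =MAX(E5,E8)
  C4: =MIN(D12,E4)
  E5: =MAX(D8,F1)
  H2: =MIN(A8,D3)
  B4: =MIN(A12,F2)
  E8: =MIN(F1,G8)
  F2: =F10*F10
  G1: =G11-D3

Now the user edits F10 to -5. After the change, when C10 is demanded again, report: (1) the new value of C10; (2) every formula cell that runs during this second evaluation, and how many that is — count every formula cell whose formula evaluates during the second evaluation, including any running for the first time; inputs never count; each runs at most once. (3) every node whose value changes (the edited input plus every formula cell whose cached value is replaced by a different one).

First demand of the output computes:
  A12 = MAX(-9, 7) = 7
  A2 = ABS(7) = 7
  D3 = -(-9) = 9
  F2 = 7 * 7 = 49
  B4 = MIN(7, 49) = 7
  G8 = MIN(49, 7) = 7
  H6 = 7 - 49 = -42
  G11 = -42 - 7 = -49
  D1 = MAX(-49, 7) = 7
  A8 = ABS(7) = 7
  F1 = MAX(49, 7) = 49
  E8 = MIN(49, 7) = 7
  D12 = ABS(7) = 7
  H10 = MIN(-42, 7) = -42
  C12 = -42 + -42 = -84
  B2 = -84 + -42 = -126
  E4 = 9 - -126 = 135
  C4 = MIN(7, 135) = 7
  D9 = MIN(7, 7) = 7
  H4 = MAX(7, -84) = 7
  C10 = MIN(7, 7) = 7

After the edit, cleaning proceeds:
  A12: a read changed (F10 7->-5) — executes, giving -5.
  A2: a read changed (A12 7->-5) — executes, giving 5.
  F2: a read changed (F10 7->-5; F10 7->-5) — executes, giving 25.
  B4: a read changed (A12 7->-5; F2 49->25) — executes, giving -5.
  G8: a read changed (F2 49->25; A2 7->5) — executes, giving 5.
  H6: a read changed (B4 7->-5; F2 49->25) — executes, giving -30.
  G11: a read changed (H6 -42->-30; A2 7->5) — executes, giving -35.
  D1: a read changed (G11 -49->-35; G8 7->5) — executes, giving 5.
  A8: a read changed (D1 7->5) — executes, giving 5.
  F1: a read changed (F2 49->25; D1 7->5) — executes, giving 25.
  E8: a read changed (F1 49->25; G8 7->5) — executes, giving 5.
  D12: a read changed (E8 7->5) — executes, giving 5.
  H10: a read changed (H6 -42->-30; G8 7->5) — executes, giving -30.
  C12: a read changed (H10 -42->-30; H10 -42->-30) — executes, giving -60.
  B2: a read changed (C12 -84->-60; H10 -42->-30) — executes, giving -90.
  E4: a read changed (B2 -126->-90) — executes, giving 99.
  C4: a read changed (D12 7->5; E4 135->99) — executes, giving 5.
  D9: a read changed (A8 7->5; C4 7->5) — executes, giving 5.
  H4: a read changed (D9 7->5; C12 -84->-60) — executes, giving 5.
  C10: a read changed (D9 7->5; H4 7->5) — executes, giving 5.

Demanding C10 again yields 5.
20 formula cells run: A2, A8, A12, B2, B4, C4, C10, C12, D1, D9, D12, E4, E8, F1, F2, G8, G11, H4, H6, H10.
The nodes whose values change: A2, A8, A12, B2, B4, C4, C10, C12, D1, D9, D12, E4, E8, F1, F2, F10, G8, G11, H4, H6, H10.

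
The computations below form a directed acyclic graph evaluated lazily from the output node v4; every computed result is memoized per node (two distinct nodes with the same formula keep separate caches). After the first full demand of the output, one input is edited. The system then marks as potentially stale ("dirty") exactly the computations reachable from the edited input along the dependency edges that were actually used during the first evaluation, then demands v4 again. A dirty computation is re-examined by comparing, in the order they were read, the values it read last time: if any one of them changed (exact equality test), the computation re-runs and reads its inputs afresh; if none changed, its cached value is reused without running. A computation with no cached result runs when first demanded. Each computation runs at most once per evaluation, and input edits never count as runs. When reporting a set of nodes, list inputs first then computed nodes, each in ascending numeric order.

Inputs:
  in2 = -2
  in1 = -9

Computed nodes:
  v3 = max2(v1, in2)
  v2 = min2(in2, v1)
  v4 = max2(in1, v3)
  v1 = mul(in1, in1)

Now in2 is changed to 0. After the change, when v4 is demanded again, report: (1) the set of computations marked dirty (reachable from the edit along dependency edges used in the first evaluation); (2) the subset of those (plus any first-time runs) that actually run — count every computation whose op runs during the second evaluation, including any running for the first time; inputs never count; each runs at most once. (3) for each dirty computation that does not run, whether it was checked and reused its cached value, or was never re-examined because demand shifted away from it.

The edit dirties: v3, v4.
1 computations run: v3.
Cache hits after checking: v4.
Note the absorption at v3: it re-runs yet its value is the same, leaving the output's value untouched.

First demand of the output computes:
  v1 = mul(-9, -9) = 81
  v3 = max2(81, -2) = 81
  v4 = max2(-9, 81) = 81

After the edit, cleaning proceeds:
  v3: a read changed (in2 -2->0) — executes, giving 81 — identical to its old value.
  v4: dirty, but its reads are unchanged (in1 unchanged, v3 unchanged); cached 81 stands.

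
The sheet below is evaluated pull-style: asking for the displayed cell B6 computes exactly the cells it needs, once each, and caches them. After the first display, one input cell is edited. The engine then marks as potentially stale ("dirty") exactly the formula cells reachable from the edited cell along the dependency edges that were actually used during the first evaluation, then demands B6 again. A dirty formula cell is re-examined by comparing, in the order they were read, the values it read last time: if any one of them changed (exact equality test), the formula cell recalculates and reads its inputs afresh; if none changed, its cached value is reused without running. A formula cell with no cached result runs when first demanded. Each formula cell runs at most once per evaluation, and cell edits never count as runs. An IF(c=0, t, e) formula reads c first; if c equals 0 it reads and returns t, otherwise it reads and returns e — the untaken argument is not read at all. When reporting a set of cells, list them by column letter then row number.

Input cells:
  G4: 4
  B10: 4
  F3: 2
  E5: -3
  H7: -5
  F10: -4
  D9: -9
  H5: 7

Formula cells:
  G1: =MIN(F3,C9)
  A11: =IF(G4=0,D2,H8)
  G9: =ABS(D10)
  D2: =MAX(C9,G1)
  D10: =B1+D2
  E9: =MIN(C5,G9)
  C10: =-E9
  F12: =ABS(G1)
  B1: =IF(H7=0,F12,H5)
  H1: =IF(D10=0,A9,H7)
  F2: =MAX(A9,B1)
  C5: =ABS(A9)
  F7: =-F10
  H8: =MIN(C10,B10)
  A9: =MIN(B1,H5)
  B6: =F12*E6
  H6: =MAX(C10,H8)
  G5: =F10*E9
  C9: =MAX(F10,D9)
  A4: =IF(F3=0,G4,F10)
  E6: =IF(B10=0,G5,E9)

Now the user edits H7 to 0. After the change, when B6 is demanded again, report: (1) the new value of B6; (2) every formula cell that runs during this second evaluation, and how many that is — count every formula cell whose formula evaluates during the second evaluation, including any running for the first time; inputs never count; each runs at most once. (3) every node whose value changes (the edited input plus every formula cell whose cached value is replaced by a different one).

Demanding B6 again yields 0.
8 formula cells run: A9, B1, B6, C5, D10, E6, E9, G9.
The nodes whose values change: A9, B1, B6, C5, D10, E6, E9, G9, H7.

First demand of the output computes:
  C9 = MAX(-4, -9) = -4
  G1 = MIN(2, -4) = -4
  D2 = MAX(-4, -4) = -4
  F12 = ABS(-4) = 4
  B1 = IF(H7=0: H7=-5 -> else branch H5) = 7
  A9 = MIN(7, 7) = 7
  C5 = ABS(7) = 7
  D10 = 7 + -4 = 3
  G9 = ABS(3) = 3
  E9 = MIN(7, 3) = 3
  E6 = IF(B10=0: B10=4 -> else branch E9) = 3
  B6 = 4 * 3 = 12

After the edit, cleaning proceeds:
  B1: a read changed (H7 -5->0) — executes, giving 4.
  A9: a read changed (B1 7->4) — executes, giving 4.
  C5: a read changed (A9 7->4) — executes, giving 4.
  D10: a read changed (B1 7->4) — executes, giving 0.
  G9: a read changed (D10 3->0) — executes, giving 0.
  E9: a read changed (C5 7->4; G9 3->0) — executes, giving 0.
  E6: a read changed (E9 3->0) — executes, giving 0.
  B6: a read changed (E6 3->0) — executes, giving 0.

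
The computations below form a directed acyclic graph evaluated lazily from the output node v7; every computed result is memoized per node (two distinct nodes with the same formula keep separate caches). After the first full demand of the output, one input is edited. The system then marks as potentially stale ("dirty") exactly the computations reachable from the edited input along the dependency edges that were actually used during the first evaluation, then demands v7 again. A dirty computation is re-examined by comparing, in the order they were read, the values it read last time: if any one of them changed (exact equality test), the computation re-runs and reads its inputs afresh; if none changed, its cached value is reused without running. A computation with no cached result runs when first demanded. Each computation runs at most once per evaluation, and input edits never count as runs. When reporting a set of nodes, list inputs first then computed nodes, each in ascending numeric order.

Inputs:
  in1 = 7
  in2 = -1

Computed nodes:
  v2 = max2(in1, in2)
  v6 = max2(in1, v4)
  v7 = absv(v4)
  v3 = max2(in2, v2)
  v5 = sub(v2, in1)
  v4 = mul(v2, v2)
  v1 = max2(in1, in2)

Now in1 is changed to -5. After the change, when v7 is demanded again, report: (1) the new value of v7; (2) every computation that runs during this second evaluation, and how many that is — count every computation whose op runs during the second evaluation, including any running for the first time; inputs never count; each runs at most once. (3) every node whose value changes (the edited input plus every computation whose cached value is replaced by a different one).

First demand of the output computes:
  v2 = max2(7, -1) = 7
  v4 = mul(7, 7) = 49
  v7 = absv(49) = 49

After the edit, cleaning proceeds:
  v2: a read changed (in1 7->-5) — executes, giving -1.
  v4: a read changed (v2 7->-1; v2 7->-1) — executes, giving 1.
  v7: a read changed (v4 49->1) — executes, giving 1.

Demanding v7 again yields 1.
3 computations run: v2, v4, v7.
The nodes whose values change: in1, v2, v4, v7.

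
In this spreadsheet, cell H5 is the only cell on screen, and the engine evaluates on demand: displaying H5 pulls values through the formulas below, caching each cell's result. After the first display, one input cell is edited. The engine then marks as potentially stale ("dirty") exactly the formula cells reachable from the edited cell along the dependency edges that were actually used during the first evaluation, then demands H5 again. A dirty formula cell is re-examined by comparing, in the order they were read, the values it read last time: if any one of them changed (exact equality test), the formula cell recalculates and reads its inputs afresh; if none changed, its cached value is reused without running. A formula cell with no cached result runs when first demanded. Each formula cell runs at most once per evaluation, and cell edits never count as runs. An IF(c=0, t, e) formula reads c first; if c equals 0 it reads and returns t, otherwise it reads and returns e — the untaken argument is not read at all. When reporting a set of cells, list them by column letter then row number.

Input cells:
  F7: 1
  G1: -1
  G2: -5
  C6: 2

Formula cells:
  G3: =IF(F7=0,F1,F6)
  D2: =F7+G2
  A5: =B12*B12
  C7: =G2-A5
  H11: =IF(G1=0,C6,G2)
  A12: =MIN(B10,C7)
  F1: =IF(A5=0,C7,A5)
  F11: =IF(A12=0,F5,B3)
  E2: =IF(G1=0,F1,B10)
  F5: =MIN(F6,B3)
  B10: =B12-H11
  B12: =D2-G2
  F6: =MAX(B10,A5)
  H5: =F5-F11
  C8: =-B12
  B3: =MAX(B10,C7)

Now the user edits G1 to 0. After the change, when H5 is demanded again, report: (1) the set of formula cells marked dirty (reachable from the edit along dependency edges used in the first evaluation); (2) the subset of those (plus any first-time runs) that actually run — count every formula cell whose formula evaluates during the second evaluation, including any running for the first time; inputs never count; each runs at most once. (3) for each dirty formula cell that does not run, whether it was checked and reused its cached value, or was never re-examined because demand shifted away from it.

Initial pass — values computed on the first demand:
  D2 = 1 + -5 = -4
  B12 = -4 - -5 = 1
  A5 = 1 * 1 = 1
  C7 = -5 - 1 = -6
  H11 = IF(G1=0: G1=-1 -> else branch G2) = -5
  B10 = 1 - -5 = 6
  A12 = MIN(6, -6) = -6
  B3 = MAX(6, -6) = 6
  F6 = MAX(6, 1) = 6
  F5 = MIN(6, 6) = 6
  F11 = IF(A12=0: A12=-6 -> else branch B3) = 6
  H5 = 6 - 6 = 0

Second demand — change propagation:
  H11: re-runs because G1 -1->0; new result 2.
  B10: re-runs because H11 -5->2; new result -1.
  A12: re-runs because B10 6->-1; new result -6 (unchanged).
  B3: re-runs because B10 6->-1; new result -1.
  F6: re-runs because B10 6->-1; new result 1.
  F5: re-runs because F6 6->1; B3 6->-1; new result -1.
  F11: re-runs because B3 6->-1; new result -1.
  H5: re-runs because F5 6->-1; F11 6->-1; new result 0 (unchanged).

Dirty set: A12, B3, B10, F5, F6, F11, H5, H11.
Run set: A12, B3, B10, F5, F6, F11, H5, H11 (8 run).
All dirty formula cells ended up running.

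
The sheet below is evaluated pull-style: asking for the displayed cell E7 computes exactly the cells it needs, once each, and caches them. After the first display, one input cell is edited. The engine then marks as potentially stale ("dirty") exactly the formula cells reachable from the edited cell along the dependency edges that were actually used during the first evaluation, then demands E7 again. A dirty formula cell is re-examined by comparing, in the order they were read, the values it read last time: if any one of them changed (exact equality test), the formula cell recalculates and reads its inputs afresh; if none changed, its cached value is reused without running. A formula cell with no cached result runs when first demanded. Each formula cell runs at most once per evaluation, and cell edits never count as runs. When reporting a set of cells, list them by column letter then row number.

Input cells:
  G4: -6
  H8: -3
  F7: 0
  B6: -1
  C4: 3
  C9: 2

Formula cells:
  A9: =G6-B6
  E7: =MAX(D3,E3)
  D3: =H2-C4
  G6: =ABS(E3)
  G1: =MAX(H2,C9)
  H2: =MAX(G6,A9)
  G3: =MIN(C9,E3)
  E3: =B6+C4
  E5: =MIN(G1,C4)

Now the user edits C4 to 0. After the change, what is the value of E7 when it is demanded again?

First demand of the output computes:
  E3 = -1 + 3 = 2
  G6 = ABS(2) = 2
  A9 = 2 - -1 = 3
  H2 = MAX(2, 3) = 3
  D3 = 3 - 3 = 0
  E7 = MAX(0, 2) = 2

After the edit, cleaning proceeds:
  E3: a read changed (C4 3->0) — executes, giving -1.
  G6: a read changed (E3 2->-1) — executes, giving 1.
  A9: a read changed (G6 2->1) — executes, giving 2.
  H2: a read changed (G6 2->1; A9 3->2) — executes, giving 2.
  D3: a read changed (H2 3->2; C4 3->0) — executes, giving 2.
  E7: a read changed (D3 0->2; E3 2->-1) — executes, giving 2 — identical to its old value.

Demanding E7 again yields 2.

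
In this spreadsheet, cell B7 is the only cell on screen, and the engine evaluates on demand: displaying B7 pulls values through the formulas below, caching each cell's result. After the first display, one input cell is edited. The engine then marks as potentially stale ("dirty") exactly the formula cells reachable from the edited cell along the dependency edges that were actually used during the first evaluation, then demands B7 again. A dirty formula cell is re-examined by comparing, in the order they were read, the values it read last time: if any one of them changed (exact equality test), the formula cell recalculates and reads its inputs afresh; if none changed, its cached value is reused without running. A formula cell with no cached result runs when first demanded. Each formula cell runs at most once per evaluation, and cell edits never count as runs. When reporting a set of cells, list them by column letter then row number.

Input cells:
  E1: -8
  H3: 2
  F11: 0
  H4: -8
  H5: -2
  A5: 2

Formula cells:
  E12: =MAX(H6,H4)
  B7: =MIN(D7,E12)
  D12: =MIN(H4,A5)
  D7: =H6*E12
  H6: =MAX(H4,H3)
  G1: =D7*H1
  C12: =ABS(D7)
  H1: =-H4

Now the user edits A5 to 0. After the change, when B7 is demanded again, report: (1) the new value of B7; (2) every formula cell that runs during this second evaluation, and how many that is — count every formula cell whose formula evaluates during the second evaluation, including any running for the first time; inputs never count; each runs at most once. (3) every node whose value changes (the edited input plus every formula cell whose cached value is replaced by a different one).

Initial pass — values computed on the first demand:
  H6 = MAX(-8, 2) = 2
  E12 = MAX(2, -8) = 2
  D7 = 2 * 2 = 4
  B7 = MIN(4, 2) = 2

Second demand — change propagation:
  no demanded computation ever read A5, so the edit dirties nothing and nothing runs.

The important point: nothing the output needs ever reads A5, so the edit is invisible to it.

B7 now evaluates to 2.
Run set: none (0 run).
Changed values: A5.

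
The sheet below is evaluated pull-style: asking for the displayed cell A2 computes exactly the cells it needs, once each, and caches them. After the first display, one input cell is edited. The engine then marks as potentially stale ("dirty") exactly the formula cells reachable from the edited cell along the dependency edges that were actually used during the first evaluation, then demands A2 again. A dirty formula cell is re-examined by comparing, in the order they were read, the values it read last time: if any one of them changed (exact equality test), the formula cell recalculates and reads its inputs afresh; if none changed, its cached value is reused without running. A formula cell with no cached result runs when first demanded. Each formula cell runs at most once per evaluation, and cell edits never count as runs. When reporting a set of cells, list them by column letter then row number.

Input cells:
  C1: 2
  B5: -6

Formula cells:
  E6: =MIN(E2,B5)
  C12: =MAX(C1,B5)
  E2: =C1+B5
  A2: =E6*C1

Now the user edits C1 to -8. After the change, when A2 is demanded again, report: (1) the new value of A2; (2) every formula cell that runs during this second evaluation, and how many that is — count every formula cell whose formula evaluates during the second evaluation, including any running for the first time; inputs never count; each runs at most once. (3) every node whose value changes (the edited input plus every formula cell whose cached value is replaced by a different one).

Demanding A2 again yields 112.
3 formula cells run: A2, E2, E6.
The nodes whose values change: A2, C1, E2, E6.

First demand of the output computes:
  E2 = 2 + -6 = -4
  E6 = MIN(-4, -6) = -6
  A2 = -6 * 2 = -12

After the edit, cleaning proceeds:
  E2: a read changed (C1 2->-8) — executes, giving -14.
  E6: a read changed (E2 -4->-14) — executes, giving -14.
  A2: a read changed (E6 -6->-14; C1 2->-8) — executes, giving 112.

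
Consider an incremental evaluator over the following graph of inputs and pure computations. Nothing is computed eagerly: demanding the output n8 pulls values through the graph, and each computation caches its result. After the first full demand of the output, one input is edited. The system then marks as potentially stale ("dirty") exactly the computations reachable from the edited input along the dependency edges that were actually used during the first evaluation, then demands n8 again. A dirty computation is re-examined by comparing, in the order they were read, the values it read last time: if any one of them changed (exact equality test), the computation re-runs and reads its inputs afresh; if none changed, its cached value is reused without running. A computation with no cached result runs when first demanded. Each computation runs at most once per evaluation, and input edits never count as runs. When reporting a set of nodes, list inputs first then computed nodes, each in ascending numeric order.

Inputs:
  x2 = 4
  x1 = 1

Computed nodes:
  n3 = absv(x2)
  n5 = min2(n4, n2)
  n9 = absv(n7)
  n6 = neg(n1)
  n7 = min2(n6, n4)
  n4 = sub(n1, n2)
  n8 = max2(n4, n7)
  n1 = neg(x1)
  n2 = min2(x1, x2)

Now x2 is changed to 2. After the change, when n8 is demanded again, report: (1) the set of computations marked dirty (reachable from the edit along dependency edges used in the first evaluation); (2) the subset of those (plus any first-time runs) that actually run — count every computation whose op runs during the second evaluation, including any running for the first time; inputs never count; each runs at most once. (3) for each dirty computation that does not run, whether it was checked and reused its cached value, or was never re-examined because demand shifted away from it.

Initial pass — values computed on the first demand:
  n1 = neg(1) = -1
  n2 = min2(1, 4) = 1
  n4 = sub(-1, 1) = -2
  n6 = neg(-1) = 1
  n7 = min2(1, -2) = -2
  n8 = max2(-2, -2) = -2

Second demand — change propagation:
  n2: re-runs because x2 4->2; new result 1 (unchanged).
  n4: re-examined; everything it read last time is the same (n1 unchanged, n2 unchanged) — cache -2 kept, no run.
  n7: re-examined; everything it read last time is the same (n6 unchanged, n4 unchanged) — cache -2 kept, no run.
  n8: re-examined; everything it read last time is the same (n4 unchanged, n7 unchanged) — cache -2 kept, no run.

The important point: n2 recomputes to an identical value, and the output ends up unchanged.

Dirty set: n2, n4, n7, n8.
Run set: n2 (1 run).
Re-examined without running (cache reused): n4, n7, n8.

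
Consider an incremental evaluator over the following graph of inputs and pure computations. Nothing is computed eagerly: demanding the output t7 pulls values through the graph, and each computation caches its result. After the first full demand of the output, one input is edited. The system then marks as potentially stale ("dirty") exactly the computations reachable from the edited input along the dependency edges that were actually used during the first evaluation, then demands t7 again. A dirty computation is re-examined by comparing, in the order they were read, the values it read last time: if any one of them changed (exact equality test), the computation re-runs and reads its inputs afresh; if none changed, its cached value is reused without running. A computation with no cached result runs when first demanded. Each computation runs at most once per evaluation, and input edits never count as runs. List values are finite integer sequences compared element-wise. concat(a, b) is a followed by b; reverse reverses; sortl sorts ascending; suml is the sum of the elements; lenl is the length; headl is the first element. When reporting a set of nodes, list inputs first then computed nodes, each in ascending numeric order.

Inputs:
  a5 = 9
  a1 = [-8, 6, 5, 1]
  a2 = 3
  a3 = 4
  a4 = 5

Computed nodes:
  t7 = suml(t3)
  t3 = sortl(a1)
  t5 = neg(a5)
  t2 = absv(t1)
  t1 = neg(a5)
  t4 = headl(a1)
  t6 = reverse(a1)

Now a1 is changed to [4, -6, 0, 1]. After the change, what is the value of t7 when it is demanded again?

Initial pass — values computed on the first demand:
  t3 = sortl([-8, 6, 5, 1]) = [-8, 1, 5, 6]
  t7 = suml([-8, 1, 5, 6]) = 4

Second demand — change propagation:
  t3: re-runs because a1 [-8, 6, 5, 1]->[4, -6, 0, 1]; new result [-6, 0, 1, 4].
  t7: re-runs because t3 [-8, 1, 5, 6]->[-6, 0, 1, 4]; new result -1.

t7 now evaluates to -1.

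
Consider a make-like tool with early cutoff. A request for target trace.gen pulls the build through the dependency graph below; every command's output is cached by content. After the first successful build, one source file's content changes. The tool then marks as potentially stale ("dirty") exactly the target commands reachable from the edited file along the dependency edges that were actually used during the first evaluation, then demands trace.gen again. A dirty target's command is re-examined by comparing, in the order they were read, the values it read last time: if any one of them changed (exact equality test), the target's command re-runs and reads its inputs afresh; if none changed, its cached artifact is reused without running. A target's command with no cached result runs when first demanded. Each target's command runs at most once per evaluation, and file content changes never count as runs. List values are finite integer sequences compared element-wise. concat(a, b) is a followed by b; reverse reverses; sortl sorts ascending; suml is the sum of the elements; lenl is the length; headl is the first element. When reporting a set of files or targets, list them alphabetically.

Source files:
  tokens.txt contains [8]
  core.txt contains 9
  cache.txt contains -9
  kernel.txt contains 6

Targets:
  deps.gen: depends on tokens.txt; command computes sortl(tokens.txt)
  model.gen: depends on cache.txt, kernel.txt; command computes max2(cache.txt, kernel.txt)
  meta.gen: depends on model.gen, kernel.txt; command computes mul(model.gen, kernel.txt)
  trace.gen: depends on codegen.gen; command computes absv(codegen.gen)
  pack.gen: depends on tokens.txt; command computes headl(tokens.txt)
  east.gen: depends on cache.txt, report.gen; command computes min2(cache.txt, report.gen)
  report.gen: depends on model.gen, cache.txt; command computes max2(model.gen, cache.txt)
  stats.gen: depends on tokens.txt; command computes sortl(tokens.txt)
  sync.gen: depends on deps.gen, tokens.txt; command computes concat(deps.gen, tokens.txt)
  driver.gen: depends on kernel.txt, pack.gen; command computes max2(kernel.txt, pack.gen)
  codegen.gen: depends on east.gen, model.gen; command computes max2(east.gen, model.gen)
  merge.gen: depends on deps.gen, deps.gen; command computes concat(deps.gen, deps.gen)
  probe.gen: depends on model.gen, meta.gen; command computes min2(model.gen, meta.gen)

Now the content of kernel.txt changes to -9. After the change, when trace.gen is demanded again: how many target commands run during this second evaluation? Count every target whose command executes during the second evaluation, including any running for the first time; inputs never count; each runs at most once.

First demand of the output computes:
  model.gen = max2(-9, 6) = 6
  report.gen = max2(6, -9) = 6
  east.gen = min2(-9, 6) = -9
  codegen.gen = max2(-9, 6) = 6
  trace.gen = absv(6) = 6

After the edit, cleaning proceeds:
  model.gen: a read changed (kernel.txt 6->-9) — executes, giving -9.
  report.gen: a read changed (model.gen 6->-9) — executes, giving -9.
  east.gen: a read changed (report.gen 6->-9) — executes, giving -9 — identical to its old value.
  codegen.gen: a read changed (model.gen 6->-9) — executes, giving -9.
  trace.gen: a read changed (codegen.gen 6->-9) — executes, giving 9.

5 target commands run: codegen.gen, east.gen, model.gen, report.gen, trace.gen.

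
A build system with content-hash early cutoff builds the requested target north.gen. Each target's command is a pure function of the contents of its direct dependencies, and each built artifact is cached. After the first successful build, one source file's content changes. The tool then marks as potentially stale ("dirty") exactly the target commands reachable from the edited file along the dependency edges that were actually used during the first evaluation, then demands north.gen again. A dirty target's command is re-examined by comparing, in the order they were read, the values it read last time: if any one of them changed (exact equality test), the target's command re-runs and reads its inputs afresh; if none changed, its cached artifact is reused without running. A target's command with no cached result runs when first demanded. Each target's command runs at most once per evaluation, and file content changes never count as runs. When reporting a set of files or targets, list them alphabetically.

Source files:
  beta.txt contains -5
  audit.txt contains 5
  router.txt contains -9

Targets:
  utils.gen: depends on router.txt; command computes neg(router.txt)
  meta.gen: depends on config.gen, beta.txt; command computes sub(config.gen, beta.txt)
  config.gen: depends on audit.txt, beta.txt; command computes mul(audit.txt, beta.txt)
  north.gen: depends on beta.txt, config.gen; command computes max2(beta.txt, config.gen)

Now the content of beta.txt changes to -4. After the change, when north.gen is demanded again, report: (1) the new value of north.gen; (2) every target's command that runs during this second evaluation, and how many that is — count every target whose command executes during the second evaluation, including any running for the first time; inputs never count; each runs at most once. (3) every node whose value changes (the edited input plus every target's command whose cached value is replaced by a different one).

First evaluation (everything demanded from the output):
  config.gen = mul(5, -5) = -25
  north.gen = max2(-5, -25) = -5

Propagation after the edit:
  config.gen: runs — beta.txt -5->-4; result -20.
  north.gen: runs — beta.txt -5->-4; config.gen -25->-20; result -4.

New value of north.gen: -4.
Target commands that run: config.gen, north.gen — 2 in total.
Values that change: beta.txt, config.gen, north.gen.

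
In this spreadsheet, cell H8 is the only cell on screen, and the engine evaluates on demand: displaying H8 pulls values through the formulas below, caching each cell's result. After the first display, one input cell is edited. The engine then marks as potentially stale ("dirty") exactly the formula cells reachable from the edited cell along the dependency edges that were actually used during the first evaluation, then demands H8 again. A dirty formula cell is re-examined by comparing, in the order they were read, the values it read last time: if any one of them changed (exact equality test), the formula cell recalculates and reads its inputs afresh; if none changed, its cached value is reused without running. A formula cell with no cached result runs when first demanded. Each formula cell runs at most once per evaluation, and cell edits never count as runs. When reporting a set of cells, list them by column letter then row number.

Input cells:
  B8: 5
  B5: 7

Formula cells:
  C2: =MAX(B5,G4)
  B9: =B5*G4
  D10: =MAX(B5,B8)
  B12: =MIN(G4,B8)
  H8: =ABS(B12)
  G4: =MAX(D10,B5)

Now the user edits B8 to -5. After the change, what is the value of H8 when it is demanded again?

Initial pass — values computed on the first demand:
  D10 = MAX(7, 5) = 7
  G4 = MAX(7, 7) = 7
  B12 = MIN(7, 5) = 5
  H8 = ABS(5) = 5

Second demand — change propagation:
  D10: re-runs because B8 5->-5; new result 7 (unchanged).
  G4: re-examined; everything it read last time is the same (D10 unchanged, B5 unchanged) — cache 7 kept, no run.
  B12: re-runs because B8 5->-5; new result -5.
  H8: re-runs because B12 5->-5; new result 5 (unchanged).

The important point: at G4 every value read last time is unchanged, so the dirty flag clears without a run.

H8 now evaluates to 5.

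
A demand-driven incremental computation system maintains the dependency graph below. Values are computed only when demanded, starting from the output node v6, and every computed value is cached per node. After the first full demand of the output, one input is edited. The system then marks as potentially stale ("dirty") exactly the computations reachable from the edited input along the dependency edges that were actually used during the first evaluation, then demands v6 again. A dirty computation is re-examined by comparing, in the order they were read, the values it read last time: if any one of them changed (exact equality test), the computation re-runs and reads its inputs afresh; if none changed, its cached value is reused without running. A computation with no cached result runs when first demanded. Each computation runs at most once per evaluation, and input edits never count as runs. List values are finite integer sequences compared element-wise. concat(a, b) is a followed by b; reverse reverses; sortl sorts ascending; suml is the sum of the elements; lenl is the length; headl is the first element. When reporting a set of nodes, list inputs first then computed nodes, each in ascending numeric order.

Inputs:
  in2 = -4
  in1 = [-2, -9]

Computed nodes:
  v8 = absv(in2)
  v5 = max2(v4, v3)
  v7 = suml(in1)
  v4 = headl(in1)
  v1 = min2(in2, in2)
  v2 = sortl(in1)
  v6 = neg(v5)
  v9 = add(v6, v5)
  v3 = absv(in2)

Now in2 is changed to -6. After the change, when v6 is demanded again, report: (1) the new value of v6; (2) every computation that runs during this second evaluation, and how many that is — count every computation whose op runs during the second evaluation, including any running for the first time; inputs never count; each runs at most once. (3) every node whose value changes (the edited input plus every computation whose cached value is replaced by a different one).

First evaluation (everything demanded from the output):
  v3 = absv(-4) = 4
  v4 = headl([-2, -9]) = -2
  v5 = max2(-2, 4) = 4
  v6 = neg(4) = -4

Propagation after the edit:
  v3: runs — in2 -4->-6; result 6.
  v5: runs — v3 4->6; result 6.
  v6: runs — v5 4->6; result -6.

New value of v6: -6.
Computations that run: v3, v5, v6 — 3 in total.
Values that change: in2, v3, v5, v6.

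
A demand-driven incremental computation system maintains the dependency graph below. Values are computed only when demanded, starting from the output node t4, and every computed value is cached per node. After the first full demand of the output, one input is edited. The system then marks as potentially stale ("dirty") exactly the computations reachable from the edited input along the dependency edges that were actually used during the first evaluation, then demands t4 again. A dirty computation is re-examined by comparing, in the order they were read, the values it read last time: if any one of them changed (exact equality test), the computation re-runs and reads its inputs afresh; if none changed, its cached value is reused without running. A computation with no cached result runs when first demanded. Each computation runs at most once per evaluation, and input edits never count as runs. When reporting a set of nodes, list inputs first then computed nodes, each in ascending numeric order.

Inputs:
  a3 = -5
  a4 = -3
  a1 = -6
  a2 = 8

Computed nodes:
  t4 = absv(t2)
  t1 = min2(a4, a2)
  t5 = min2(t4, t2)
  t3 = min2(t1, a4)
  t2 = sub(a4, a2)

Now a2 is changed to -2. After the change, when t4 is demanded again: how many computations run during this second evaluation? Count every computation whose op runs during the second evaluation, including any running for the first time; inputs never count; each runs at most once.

First evaluation (everything demanded from the output):
  t2 = sub(-3, 8) = -11
  t4 = absv(-11) = 11

Propagation after the edit:
  t2: runs — a2 8->-2; result -1.
  t4: runs — t2 -11->-1; result 1.

Computations that run: t2, t4 — 2 in total.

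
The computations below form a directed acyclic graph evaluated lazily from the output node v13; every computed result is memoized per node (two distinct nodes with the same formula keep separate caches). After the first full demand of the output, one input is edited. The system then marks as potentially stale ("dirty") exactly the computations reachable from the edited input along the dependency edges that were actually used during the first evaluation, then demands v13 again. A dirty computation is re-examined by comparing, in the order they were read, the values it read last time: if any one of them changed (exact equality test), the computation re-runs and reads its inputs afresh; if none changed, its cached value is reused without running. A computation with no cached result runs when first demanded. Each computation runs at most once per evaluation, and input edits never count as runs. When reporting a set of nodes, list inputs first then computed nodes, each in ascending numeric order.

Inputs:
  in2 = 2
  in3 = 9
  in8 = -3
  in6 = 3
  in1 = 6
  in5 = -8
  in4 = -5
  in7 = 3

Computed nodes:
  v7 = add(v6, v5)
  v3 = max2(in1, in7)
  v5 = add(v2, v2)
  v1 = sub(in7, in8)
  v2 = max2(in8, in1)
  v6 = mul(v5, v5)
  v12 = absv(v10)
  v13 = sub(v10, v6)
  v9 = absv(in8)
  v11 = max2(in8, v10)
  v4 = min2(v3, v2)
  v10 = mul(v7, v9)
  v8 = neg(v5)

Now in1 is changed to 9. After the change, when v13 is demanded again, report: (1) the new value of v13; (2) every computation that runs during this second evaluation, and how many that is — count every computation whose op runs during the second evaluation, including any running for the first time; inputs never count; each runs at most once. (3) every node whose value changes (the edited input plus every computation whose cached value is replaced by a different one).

Demanding v13 again yields 702.
6 computations run: v2, v5, v6, v7, v10, v13.
The nodes whose values change: in1, v2, v5, v6, v7, v10, v13.

First demand of the output computes:
  v2 = max2(-3, 6) = 6
  v5 = add(6, 6) = 12
  v6 = mul(12, 12) = 144
  v7 = add(144, 12) = 156
  v9 = absv(-3) = 3
  v10 = mul(156, 3) = 468
  v13 = sub(468, 144) = 324

After the edit, cleaning proceeds:
  v2: a read changed (in1 6->9) — executes, giving 9.
  v5: a read changed (v2 6->9; v2 6->9) — executes, giving 18.
  v6: a read changed (v5 12->18; v5 12->18) — executes, giving 324.
  v7: a read changed (v6 144->324; v5 12->18) — executes, giving 342.
  v10: a read changed (v7 156->342) — executes, giving 1026.
  v13: a read changed (v10 468->1026; v6 144->324) — executes, giving 702.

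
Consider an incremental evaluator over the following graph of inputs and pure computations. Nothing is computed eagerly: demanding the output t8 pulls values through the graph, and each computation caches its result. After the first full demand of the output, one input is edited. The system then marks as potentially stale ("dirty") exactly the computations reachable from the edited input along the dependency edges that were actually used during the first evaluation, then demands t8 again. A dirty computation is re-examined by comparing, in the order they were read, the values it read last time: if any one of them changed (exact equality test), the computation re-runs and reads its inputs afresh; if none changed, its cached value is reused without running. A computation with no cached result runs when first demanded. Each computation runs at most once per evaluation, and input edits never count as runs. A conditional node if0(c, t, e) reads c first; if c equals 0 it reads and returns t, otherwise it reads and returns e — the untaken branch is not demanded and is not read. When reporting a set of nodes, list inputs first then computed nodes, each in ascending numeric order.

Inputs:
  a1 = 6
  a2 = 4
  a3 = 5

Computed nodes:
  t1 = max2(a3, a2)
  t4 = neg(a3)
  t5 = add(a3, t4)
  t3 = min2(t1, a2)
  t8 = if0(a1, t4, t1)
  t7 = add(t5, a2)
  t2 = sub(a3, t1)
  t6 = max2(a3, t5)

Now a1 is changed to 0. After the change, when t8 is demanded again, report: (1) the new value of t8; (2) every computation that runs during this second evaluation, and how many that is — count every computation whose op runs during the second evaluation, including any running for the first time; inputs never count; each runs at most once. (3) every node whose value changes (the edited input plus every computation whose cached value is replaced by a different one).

t8 now evaluates to -5.
Run set: t4, t8 (2 run).
Changed values: a1, t8.
The important point: the flipped condition pulls in fresh nodes; t4 runs for the first time.

Initial pass — values computed on the first demand:
  t1 = max2(5, 4) = 5
  t8 = if0(a1=6 -> else branch t1) = 5

Second demand — change propagation:
  t4: newly demanded (no cache) — executes and yields -5.
  t8: re-runs because a1 6->0; new result -5.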